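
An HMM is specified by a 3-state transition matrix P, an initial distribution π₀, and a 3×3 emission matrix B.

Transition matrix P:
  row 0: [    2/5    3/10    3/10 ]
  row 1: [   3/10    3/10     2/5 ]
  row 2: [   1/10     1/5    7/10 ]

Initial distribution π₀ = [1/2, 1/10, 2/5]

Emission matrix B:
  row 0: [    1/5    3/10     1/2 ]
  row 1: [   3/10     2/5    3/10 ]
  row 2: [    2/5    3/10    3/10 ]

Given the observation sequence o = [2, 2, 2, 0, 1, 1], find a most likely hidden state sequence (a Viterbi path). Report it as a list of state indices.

path = [2, 2, 2, 2, 2, 2]

t=0: δ = [2.500e-01, 3.000e-02, 1.200e-01]  (obs o_0=2)
t=1: δ = [5.000e-02, 2.250e-02, 2.520e-02]  ψ = [0, 0, 2]  (obs o_1=2)
t=2: δ = [1.000e-02, 4.500e-03, 5.292e-03]  ψ = [0, 0, 2]  (obs o_2=2)
t=3: δ = [8.000e-04, 9.000e-04, 1.482e-03]  ψ = [0, 0, 2]  (obs o_3=0)
t=4: δ = [9.600e-05, 1.185e-04, 3.112e-04]  ψ = [0, 2, 2]  (obs o_4=1)
t=5: δ = [1.152e-05, 2.489e-05, 6.535e-05]  ψ = [0, 2, 2]  (obs o_5=1)
backtrack: best end state = 2; path = [2, 2, 2, 2, 2, 2]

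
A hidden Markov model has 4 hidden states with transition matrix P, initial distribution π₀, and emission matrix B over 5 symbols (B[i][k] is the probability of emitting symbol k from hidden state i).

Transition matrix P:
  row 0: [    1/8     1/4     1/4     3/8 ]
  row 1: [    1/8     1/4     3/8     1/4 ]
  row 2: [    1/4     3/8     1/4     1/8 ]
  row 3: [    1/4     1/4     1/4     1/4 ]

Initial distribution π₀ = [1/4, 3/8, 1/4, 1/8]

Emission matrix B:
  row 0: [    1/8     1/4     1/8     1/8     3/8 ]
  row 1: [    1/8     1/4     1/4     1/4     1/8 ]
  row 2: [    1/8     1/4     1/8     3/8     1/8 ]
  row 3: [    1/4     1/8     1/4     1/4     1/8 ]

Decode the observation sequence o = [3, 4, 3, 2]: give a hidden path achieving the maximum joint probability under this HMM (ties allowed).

path = [2, 0, 2, 1]

t=0: δ = [3.125e-02, 9.375e-02, 9.375e-02, 3.125e-02]  (obs o_0=3)
t=1: δ = [8.789e-03, 4.395e-03, 4.395e-03, 2.930e-03]  ψ = [2, 2, 1, 1]  (obs o_1=4)
t=2: δ = [1.373e-04, 5.493e-04, 8.240e-04, 8.240e-04]  ψ = [0, 0, 0, 0]  (obs o_2=3)
t=3: δ = [2.575e-05, 7.725e-05, 2.575e-05, 5.150e-05]  ψ = [2, 2, 1, 3]  (obs o_3=2)
backtrack: best end state = 1; path = [2, 0, 2, 1]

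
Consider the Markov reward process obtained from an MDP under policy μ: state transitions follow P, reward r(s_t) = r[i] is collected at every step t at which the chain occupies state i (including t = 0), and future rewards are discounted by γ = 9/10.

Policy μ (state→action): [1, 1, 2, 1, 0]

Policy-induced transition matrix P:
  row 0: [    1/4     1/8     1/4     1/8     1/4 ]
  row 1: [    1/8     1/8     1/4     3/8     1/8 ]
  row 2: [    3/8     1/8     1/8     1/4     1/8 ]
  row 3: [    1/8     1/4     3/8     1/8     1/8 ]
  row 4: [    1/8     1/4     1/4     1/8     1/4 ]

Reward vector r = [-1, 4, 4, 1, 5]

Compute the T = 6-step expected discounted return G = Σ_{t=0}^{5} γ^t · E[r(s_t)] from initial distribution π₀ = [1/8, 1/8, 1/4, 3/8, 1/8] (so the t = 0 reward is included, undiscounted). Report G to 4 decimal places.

t=0: π = [0.1250, 0.1250, 0.2500, 0.3750, 0.1250], E[r] = 2.3750, γ^t·E[r] = 2.375000, running G = 2.375000
t=1: π = [0.2031, 0.1875, 0.2656, 0.1875, 0.1563], E[r] = 2.5781, γ^t·E[r] = 2.320313, running G = 4.695313
t=2: π = [0.2168, 0.1680, 0.2402, 0.2051, 0.1699], E[r] = 2.4707, γ^t·E[r] = 2.001270, running G = 6.696582
t=3: π = [0.2122, 0.1719, 0.2456, 0.1970, 0.1733], E[r] = 2.5215, γ^t·E[r] = 1.838162, running G = 8.534744
t=4: π = [0.2129, 0.1713, 0.2439, 0.1987, 0.1732], E[r] = 2.5126, γ^t·E[r] = 1.648499, running G = 10.183243
t=5: π = [0.2126, 0.1715, 0.2443, 0.1983, 0.1733], E[r] = 2.5153, γ^t·E[r] = 1.485280, running G = 11.668524

G = 11.6685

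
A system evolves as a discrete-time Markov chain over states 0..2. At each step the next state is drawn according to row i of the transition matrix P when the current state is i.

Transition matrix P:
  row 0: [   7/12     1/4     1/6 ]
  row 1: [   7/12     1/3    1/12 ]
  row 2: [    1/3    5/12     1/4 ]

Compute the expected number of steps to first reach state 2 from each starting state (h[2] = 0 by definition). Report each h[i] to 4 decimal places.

First-step conditioning: h[2] = 0; for i ≠ 2, h[i] = 1 + Σ_k P[i][k]·h[k].
  h[0] = 1 + 7/12·h[0] + 1/4·h[1]
  h[1] = 1 + 7/12·h[0] + 1/3·h[1]
Solving the 2×2 linear system over states ≠ 2 gives exactly h = [132/19, 144/19, 0] (h[2] = 0 is the target).

h = [6.9474, 7.5789, 0.0000]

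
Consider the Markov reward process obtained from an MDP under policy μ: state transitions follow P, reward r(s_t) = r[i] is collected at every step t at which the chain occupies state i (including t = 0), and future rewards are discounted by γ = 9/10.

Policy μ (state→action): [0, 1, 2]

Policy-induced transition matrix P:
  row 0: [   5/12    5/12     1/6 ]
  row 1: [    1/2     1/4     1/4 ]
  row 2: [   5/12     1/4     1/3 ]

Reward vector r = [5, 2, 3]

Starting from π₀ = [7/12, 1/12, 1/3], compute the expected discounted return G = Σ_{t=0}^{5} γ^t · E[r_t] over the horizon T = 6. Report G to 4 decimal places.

t=0: π = [0.5833, 0.0833, 0.3333], E[r] = 4.0833, γ^t·E[r] = 4.083333, running G = 4.083333
t=1: π = [0.4236, 0.3472, 0.2292], E[r] = 3.5000, γ^t·E[r] = 3.150000, running G = 7.233333
t=2: π = [0.4456, 0.3206, 0.2338], E[r] = 3.5706, γ^t·E[r] = 2.892188, running G = 10.125521
t=3: π = [0.4434, 0.3243, 0.2323], E[r] = 3.5625, γ^t·E[r] = 2.597063, running G = 12.722583
t=4: π = [0.4437, 0.3239, 0.2324], E[r] = 3.5635, γ^t·E[r] = 2.338000, running G = 15.060583
t=5: π = [0.4437, 0.3239, 0.2324], E[r] = 3.5634, γ^t·E[r] = 2.104133, running G = 17.164716

G = 17.1647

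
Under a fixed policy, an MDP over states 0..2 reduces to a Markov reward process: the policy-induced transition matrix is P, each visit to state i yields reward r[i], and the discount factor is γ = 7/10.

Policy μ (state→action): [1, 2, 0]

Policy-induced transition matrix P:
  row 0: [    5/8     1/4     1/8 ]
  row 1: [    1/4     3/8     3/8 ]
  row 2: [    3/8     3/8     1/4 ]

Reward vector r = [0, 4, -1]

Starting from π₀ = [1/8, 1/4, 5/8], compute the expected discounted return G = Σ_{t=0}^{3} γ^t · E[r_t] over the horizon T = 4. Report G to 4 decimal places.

G = 2.0771

t=0: π = [0.1250, 0.2500, 0.6250], E[r] = 0.3750, γ^t·E[r] = 0.375000, running G = 0.375000
t=1: π = [0.3750, 0.3594, 0.2656], E[r] = 1.1719, γ^t·E[r] = 0.820313, running G = 1.195313
t=2: π = [0.4238, 0.3281, 0.2480], E[r] = 1.0645, γ^t·E[r] = 0.521582, running G = 1.716895
t=3: π = [0.4399, 0.3220, 0.2380], E[r] = 1.0500, γ^t·E[r] = 0.360167, running G = 2.077061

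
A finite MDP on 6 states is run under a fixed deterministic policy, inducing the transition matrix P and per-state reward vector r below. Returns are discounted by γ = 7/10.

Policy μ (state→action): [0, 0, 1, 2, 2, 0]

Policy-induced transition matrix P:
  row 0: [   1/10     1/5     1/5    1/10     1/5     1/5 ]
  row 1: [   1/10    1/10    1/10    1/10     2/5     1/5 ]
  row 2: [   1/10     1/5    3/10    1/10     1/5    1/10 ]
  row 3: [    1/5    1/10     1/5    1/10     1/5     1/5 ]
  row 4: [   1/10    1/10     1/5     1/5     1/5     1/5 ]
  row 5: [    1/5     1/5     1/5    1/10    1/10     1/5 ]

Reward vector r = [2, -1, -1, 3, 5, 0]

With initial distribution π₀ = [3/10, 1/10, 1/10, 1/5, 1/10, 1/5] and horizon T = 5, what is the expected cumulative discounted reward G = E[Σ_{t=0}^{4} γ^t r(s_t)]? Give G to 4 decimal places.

t=0: π = [0.3000, 0.1000, 0.1000, 0.2000, 0.1000, 0.2000], E[r] = 1.5000, γ^t·E[r] = 1.500000, running G = 1.500000
t=1: π = [0.1400, 0.1600, 0.2000, 0.1100, 0.2000, 0.1900], E[r] = 1.2500, γ^t·E[r] = 0.875000, running G = 2.375000
t=2: π = [0.1300, 0.1530, 0.2040, 0.1200, 0.2130, 0.1800], E[r] = 1.3280, γ^t·E[r] = 0.650720, running G = 3.025720
t=3: π = [0.1300, 0.1514, 0.2051, 0.1213, 0.2126, 0.1796], E[r] = 1.3304, γ^t·E[r] = 0.456327, running G = 3.482047
t=4: π = [0.1301, 0.1515, 0.2054, 0.1213, 0.2123, 0.1795], E[r] = 1.3287, γ^t·E[r] = 0.319026, running G = 3.801073

G = 3.8011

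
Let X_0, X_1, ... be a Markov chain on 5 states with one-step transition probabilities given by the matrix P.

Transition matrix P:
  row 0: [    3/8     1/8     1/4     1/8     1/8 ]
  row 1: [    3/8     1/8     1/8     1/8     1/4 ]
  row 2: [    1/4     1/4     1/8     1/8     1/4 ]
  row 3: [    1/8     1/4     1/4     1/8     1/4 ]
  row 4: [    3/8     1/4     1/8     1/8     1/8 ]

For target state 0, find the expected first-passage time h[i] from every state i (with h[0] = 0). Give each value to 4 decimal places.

h = [0.0000, 3.0659, 3.4491, 3.8802, 3.0659]

First-step conditioning: h[0] = 0; for i ≠ 0, h[i] = 1 + Σ_k P[i][k]·h[k].
  h[1] = 1 + 1/8·h[1] + 1/8·h[2] + 1/8·h[3] + 1/4·h[4]
  h[2] = 1 + 1/4·h[1] + 1/8·h[2] + 1/8·h[3] + 1/4·h[4]
  h[3] = 1 + 1/4·h[1] + 1/4·h[2] + 1/8·h[3] + 1/4·h[4]
  h[4] = 1 + 1/4·h[1] + 1/8·h[2] + 1/8·h[3] + 1/8·h[4]
Solving the 4×4 linear system over states ≠ 0 gives exactly h = [0, 512/167, 576/167, 648/167, 512/167] (h[0] = 0 is the target).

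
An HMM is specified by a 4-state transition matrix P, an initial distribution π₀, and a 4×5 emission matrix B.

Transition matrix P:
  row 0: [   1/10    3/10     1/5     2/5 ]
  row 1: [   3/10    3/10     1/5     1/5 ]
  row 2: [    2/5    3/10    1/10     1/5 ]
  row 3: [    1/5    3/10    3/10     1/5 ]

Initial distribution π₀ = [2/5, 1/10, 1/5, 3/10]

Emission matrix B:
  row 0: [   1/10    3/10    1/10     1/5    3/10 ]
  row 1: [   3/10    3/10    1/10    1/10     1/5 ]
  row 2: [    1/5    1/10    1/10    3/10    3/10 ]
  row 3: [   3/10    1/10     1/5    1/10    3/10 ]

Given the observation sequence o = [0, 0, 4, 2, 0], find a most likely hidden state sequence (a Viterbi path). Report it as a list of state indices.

t=0: δ = [4.000e-02, 3.000e-02, 4.000e-02, 9.000e-02]  (obs o_0=0)
t=1: δ = [1.800e-03, 8.100e-03, 5.400e-03, 5.400e-03]  ψ = [3, 3, 3, 3]  (obs o_1=0)
t=2: δ = [7.290e-04, 4.860e-04, 4.860e-04, 4.860e-04]  ψ = [1, 1, 1, 1]  (obs o_2=4)
t=3: δ = [1.944e-05, 2.187e-05, 1.458e-05, 5.832e-05]  ψ = [2, 0, 0, 0]  (obs o_3=2)
t=4: δ = [1.166e-06, 5.249e-06, 3.499e-06, 3.499e-06]  ψ = [3, 3, 3, 3]  (obs o_4=0)
backtrack: best end state = 1; path = [3, 1, 0, 3, 1]

path = [3, 1, 0, 3, 1]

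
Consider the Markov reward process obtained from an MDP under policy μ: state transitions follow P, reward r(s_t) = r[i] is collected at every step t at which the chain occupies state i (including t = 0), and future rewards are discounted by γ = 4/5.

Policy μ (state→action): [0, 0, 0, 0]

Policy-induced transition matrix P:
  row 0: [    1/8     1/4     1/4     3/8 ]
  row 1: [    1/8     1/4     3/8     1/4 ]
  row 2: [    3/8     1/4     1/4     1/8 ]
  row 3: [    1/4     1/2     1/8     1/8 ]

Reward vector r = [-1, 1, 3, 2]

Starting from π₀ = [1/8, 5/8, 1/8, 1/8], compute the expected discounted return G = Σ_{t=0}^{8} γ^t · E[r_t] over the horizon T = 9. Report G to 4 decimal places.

G = 5.6072

t=0: π = [0.1250, 0.6250, 0.1250, 0.1250], E[r] = 1.1250, γ^t·E[r] = 1.125000, running G = 1.125000
t=1: π = [0.1719, 0.2813, 0.3125, 0.2344], E[r] = 1.5156, γ^t·E[r] = 1.212500, running G = 2.337500
t=2: π = [0.2324, 0.3086, 0.2559, 0.2031], E[r] = 1.2500, γ^t·E[r] = 0.800000, running G = 3.137500
t=3: π = [0.2144, 0.3008, 0.2632, 0.2217], E[r] = 1.3193, γ^t·E[r] = 0.675500, running G = 3.813000
t=4: π = [0.2185, 0.3054, 0.2599, 0.2162], E[r] = 1.2990, γ^t·E[r] = 0.532050, running G = 4.345050
t=5: π = [0.2170, 0.3040, 0.2612, 0.2178], E[r] = 1.3061, γ^t·E[r] = 0.427990, running G = 4.773040
t=6: π = [0.2175, 0.3045, 0.2608, 0.2173], E[r] = 1.3038, γ^t·E[r] = 0.341780, running G = 5.114820
t=7: π = [0.2174, 0.3043, 0.2609, 0.2174], E[r] = 1.3045, γ^t·E[r] = 0.273580, running G = 5.388400
t=8: π = [0.2174, 0.3044, 0.2609, 0.2174], E[r] = 1.3043, γ^t·E[r] = 0.218823, running G = 5.607223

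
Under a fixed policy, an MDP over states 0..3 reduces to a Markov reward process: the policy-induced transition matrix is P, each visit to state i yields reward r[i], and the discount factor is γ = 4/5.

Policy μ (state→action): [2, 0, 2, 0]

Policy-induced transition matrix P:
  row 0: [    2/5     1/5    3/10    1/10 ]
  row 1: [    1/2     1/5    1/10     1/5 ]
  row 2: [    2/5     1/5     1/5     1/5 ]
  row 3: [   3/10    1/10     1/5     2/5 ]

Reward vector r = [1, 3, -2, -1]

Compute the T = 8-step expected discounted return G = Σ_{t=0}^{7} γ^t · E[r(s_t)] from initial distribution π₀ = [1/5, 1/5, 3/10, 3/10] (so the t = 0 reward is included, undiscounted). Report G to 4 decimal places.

t=0: π = [0.2000, 0.2000, 0.3000, 0.3000], E[r] = -0.1000, γ^t·E[r] = -0.100000, running G = -0.100000
t=1: π = [0.3900, 0.1700, 0.2000, 0.2400], E[r] = 0.2600, γ^t·E[r] = 0.208000, running G = 0.108000
t=2: π = [0.3930, 0.1760, 0.2220, 0.2090], E[r] = 0.2680, γ^t·E[r] = 0.171520, running G = 0.279520
t=3: π = [0.3967, 0.1791, 0.2217, 0.2025], E[r] = 0.2881, γ^t·E[r] = 0.147507, running G = 0.427027
t=4: π = [0.3977, 0.1798, 0.2218, 0.2008], E[r] = 0.2926, γ^t·E[r] = 0.119833, running G = 0.546860
t=5: π = [0.3979, 0.1799, 0.2218, 0.2004], E[r] = 0.2937, γ^t·E[r] = 0.096227, running G = 0.643087
t=6: π = [0.3980, 0.1800, 0.2218, 0.2003], E[r] = 0.2939, γ^t·E[r] = 0.077056, running G = 0.720143
t=7: π = [0.3980, 0.1800, 0.2218, 0.2003], E[r] = 0.2940, γ^t·E[r] = 0.061660, running G = 0.781803

G = 0.7818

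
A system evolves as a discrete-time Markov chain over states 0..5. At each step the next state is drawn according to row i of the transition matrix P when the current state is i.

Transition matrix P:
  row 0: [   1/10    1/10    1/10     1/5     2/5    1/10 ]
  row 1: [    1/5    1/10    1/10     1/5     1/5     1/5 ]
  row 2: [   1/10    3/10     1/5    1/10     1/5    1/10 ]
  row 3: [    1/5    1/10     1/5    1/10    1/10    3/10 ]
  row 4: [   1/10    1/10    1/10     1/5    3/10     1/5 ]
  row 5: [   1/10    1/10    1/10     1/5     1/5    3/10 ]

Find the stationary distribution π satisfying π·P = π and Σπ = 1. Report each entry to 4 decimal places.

π = [0.1296, 0.1260, 0.1300, 0.1700, 0.2321, 0.2123]

Balance equations π_j = Σ_i π_i·P[i][j]:
  π_0 = 1/10·π_0 + 1/5·π_1 + 1/10·π_2 + 1/5·π_3 + 1/10·π_4 + 1/10·π_5
  π_1 = 1/10·π_0 + 1/10·π_1 + 3/10·π_2 + 1/10·π_3 + 1/10·π_4 + 1/10·π_5
  π_2 = 1/10·π_0 + 1/10·π_1 + 1/5·π_2 + 1/5·π_3 + 1/10·π_4 + 1/10·π_5
  π_3 = 1/5·π_0 + 1/5·π_1 + 1/10·π_2 + 1/10·π_3 + 1/5·π_4 + 1/5·π_5
  π_4 = 2/5·π_0 + 1/5·π_1 + 1/5·π_2 + 1/10·π_3 + 3/10·π_4 + 1/5·π_5
  normalize: π_0 + π_1 + π_2 + π_3 + π_4 + π_5 = 1
Solving the linear system gives exactly π = [81/625, 63/500, 13/100, 17/100, 1741/7500, 398/1875].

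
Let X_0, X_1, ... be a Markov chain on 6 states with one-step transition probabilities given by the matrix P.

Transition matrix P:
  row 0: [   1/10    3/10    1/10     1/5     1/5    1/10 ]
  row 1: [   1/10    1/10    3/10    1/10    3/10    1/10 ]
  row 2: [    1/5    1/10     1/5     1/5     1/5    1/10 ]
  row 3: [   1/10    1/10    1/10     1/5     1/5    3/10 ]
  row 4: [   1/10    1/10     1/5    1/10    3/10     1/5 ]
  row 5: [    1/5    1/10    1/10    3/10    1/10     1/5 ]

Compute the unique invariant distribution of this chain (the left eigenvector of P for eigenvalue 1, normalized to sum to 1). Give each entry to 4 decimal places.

π = [0.1339, 0.1268, 0.1634, 0.1832, 0.2168, 0.1759]

Balance equations π_j = Σ_i π_i·P[i][j]:
  π_0 = 1/10·π_0 + 1/10·π_1 + 1/5·π_2 + 1/10·π_3 + 1/10·π_4 + 1/5·π_5
  π_1 = 3/10·π_0 + 1/10·π_1 + 1/10·π_2 + 1/10·π_3 + 1/10·π_4 + 1/10·π_5
  π_2 = 1/10·π_0 + 3/10·π_1 + 1/5·π_2 + 1/10·π_3 + 1/5·π_4 + 1/10·π_5
  π_3 = 1/5·π_0 + 1/10·π_1 + 1/5·π_2 + 1/5·π_3 + 1/10·π_4 + 3/10·π_5
  π_4 = 1/5·π_0 + 3/10·π_1 + 1/5·π_2 + 1/5·π_3 + 3/10·π_4 + 1/10·π_5
  normalize: π_0 + π_1 + π_2 + π_3 + π_4 + π_5 = 1
Solving the linear system gives exactly π = [15/112, 71/560, 7319/44800, 8209/44800, 9711/44800, 7881/44800].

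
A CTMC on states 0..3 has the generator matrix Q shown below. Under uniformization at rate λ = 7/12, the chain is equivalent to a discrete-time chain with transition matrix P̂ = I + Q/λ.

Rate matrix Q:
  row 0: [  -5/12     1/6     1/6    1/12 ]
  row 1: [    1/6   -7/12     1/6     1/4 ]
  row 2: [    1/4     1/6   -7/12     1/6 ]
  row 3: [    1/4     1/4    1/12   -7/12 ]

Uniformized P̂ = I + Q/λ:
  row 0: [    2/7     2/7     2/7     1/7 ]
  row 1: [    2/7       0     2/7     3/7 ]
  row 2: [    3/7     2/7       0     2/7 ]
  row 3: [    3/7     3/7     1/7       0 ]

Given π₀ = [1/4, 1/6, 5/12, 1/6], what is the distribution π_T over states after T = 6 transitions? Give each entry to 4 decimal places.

π = [0.3443, 0.2458, 0.1987, 0.2112]

t=0: π = [0.2500, 0.1667, 0.4167, 0.1667]
t=1: π = [0.3690, 0.2619, 0.1429, 0.2262]
t=2: π = [0.3384, 0.2432, 0.2126, 0.2058]
t=3: π = [0.3455, 0.2456, 0.1956, 0.2133]
t=4: π = [0.3441, 0.2460, 0.1994, 0.2105]
t=5: π = [0.3443, 0.2455, 0.1987, 0.2116]
t=6: π = [0.3443, 0.2458, 0.1987, 0.2112]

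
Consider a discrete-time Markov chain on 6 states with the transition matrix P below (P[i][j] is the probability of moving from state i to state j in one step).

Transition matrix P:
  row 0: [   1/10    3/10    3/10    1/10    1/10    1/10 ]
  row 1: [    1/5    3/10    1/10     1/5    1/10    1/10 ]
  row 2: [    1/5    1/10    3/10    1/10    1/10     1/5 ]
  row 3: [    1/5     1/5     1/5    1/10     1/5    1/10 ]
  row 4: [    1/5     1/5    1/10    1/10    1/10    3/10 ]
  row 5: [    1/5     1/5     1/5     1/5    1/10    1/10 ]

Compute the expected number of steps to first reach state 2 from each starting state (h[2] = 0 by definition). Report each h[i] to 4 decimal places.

First-step conditioning: h[2] = 0; for i ≠ 2, h[i] = 1 + Σ_k P[i][k]·h[k].
  h[0] = 1 + 1/10·h[0] + 3/10·h[1] + 1/10·h[3] + 1/10·h[4] + 1/10·h[5]
  h[1] = 1 + 1/5·h[0] + 3/10·h[1] + 1/5·h[3] + 1/10·h[4] + 1/10·h[5]
  h[3] = 1 + 1/5·h[0] + 1/5·h[1] + 1/10·h[3] + 1/5·h[4] + 1/10·h[5]
  h[4] = 1 + 1/5·h[0] + 1/5·h[1] + 1/10·h[3] + 1/10·h[4] + 3/10·h[5]
  h[5] = 1 + 1/5·h[0] + 1/5·h[1] + 1/5·h[3] + 1/10·h[4] + 1/10·h[5]
Solving the 5×5 linear system over states ≠ 2 gives exactly h = [33640/6681, 40700/6681, 0, 12320/2227, 13420/2227, 12210/2227] (h[2] = 0 is the target).

h = [5.0352, 6.0919, 0.0000, 5.5321, 6.0260, 5.4827]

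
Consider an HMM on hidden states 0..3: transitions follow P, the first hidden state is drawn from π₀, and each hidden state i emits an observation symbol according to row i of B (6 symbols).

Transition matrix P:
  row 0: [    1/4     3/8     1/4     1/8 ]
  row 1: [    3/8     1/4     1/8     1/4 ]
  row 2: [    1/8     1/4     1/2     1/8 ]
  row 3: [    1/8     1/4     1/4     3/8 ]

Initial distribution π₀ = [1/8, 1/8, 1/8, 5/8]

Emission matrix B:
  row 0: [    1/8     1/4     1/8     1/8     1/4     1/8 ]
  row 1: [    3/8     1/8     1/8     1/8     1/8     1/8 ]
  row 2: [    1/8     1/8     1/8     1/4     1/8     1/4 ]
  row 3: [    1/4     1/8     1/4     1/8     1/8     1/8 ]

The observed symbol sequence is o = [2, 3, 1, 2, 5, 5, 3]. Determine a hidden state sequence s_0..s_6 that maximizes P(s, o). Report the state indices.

path = [3, 2, 2, 2, 2, 2, 2]

t=0: δ = [1.562e-02, 1.562e-02, 1.562e-02, 1.562e-01]  (obs o_0=2)
t=1: δ = [2.441e-03, 4.883e-03, 9.766e-03, 7.324e-03]  ψ = [3, 3, 3, 3]  (obs o_1=3)
t=2: δ = [4.578e-04, 3.052e-04, 6.104e-04, 3.433e-04]  ψ = [1, 2, 2, 3]  (obs o_2=1)
t=3: δ = [1.431e-05, 2.146e-05, 3.815e-05, 3.219e-05]  ψ = [0, 0, 2, 3]  (obs o_3=2)
t=4: δ = [1.006e-06, 1.192e-06, 4.768e-06, 1.509e-06]  ψ = [1, 2, 2, 3]  (obs o_4=5)
t=5: δ = [7.451e-08, 1.490e-07, 5.960e-07, 7.451e-08]  ψ = [2, 2, 2, 2]  (obs o_5=5)
t=6: δ = [9.313e-09, 1.863e-08, 7.451e-08, 9.313e-09]  ψ = [2, 2, 2, 2]  (obs o_6=3)
backtrack: best end state = 2; path = [3, 2, 2, 2, 2, 2, 2]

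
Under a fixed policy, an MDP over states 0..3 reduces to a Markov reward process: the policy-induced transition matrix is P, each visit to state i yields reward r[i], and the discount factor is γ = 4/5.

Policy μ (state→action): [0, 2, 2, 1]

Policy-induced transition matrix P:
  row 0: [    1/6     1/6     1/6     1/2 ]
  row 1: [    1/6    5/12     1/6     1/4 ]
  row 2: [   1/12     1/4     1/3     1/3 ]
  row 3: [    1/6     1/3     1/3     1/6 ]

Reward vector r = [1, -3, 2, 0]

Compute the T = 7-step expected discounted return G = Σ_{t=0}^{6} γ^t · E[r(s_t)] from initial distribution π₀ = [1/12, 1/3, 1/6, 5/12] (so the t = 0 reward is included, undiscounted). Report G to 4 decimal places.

t=0: π = [0.0833, 0.3333, 0.1667, 0.4167], E[r] = -0.5833, γ^t·E[r] = -0.583333, running G = -0.583333
t=1: π = [0.1528, 0.3333, 0.2639, 0.2500], E[r] = -0.3194, γ^t·E[r] = -0.255556, running G = -0.838889
t=2: π = [0.1447, 0.3137, 0.2523, 0.2894], E[r] = -0.2917, γ^t·E[r] = -0.186667, running G = -1.025556
t=3: π = [0.1456, 0.3143, 0.2569, 0.2831], E[r] = -0.2835, γ^t·E[r] = -0.145136, running G = -1.170691
t=4: π = [0.1453, 0.3138, 0.2567, 0.2842], E[r] = -0.2829, γ^t·E[r] = -0.115888, running G = -1.286579
t=5: π = [0.1453, 0.3139, 0.2568, 0.2840], E[r] = -0.2828, γ^t·E[r] = -0.092653, running G = -1.379232
t=6: π = [0.1453, 0.3139, 0.2568, 0.2841], E[r] = -0.2828, γ^t·E[r] = -0.074122, running G = -1.453354

G = -1.4534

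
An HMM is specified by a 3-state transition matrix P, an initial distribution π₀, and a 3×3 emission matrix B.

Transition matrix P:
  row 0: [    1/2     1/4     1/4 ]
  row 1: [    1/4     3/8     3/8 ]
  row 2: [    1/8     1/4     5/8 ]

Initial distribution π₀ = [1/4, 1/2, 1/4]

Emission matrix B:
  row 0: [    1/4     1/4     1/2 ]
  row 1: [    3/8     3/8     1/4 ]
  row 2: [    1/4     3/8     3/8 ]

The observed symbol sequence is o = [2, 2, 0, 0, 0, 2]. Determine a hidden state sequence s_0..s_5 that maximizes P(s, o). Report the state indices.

t=0: δ = [1.250e-01, 1.250e-01, 9.375e-02]  (obs o_0=2)
t=1: δ = [3.125e-02, 1.172e-02, 2.197e-02]  ψ = [0, 1, 2]  (obs o_1=2)
t=2: δ = [3.906e-03, 2.930e-03, 3.433e-03]  ψ = [0, 0, 2]  (obs o_2=0)
t=3: δ = [4.883e-04, 4.120e-04, 5.364e-04]  ψ = [0, 1, 2]  (obs o_3=0)
t=4: δ = [6.104e-05, 5.794e-05, 8.382e-05]  ψ = [0, 1, 2]  (obs o_4=0)
t=5: δ = [1.526e-05, 5.431e-06, 1.965e-05]  ψ = [0, 1, 2]  (obs o_5=2)
backtrack: best end state = 2; path = [2, 2, 2, 2, 2, 2]

path = [2, 2, 2, 2, 2, 2]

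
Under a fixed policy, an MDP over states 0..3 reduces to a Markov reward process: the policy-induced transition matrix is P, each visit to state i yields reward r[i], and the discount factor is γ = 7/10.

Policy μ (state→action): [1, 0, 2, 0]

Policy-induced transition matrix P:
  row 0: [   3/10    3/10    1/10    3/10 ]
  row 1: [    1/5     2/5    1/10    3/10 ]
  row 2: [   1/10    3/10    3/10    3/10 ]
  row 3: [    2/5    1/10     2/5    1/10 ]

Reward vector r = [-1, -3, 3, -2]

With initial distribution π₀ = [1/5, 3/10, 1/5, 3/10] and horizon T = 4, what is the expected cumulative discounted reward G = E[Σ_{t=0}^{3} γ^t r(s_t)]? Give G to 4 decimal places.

t=0: π = [0.2000, 0.3000, 0.2000, 0.3000], E[r] = -1.1000, γ^t·E[r] = -1.100000, running G = -1.100000
t=1: π = [0.2600, 0.2700, 0.2300, 0.2400], E[r] = -0.8600, γ^t·E[r] = -0.602000, running G = -1.702000
t=2: π = [0.2510, 0.2790, 0.2180, 0.2520], E[r] = -0.9380, γ^t·E[r] = -0.459620, running G = -2.161620
t=3: π = [0.2537, 0.2775, 0.2192, 0.2496], E[r] = -0.9278, γ^t·E[r] = -0.318235, running G = -2.479855

G = -2.4799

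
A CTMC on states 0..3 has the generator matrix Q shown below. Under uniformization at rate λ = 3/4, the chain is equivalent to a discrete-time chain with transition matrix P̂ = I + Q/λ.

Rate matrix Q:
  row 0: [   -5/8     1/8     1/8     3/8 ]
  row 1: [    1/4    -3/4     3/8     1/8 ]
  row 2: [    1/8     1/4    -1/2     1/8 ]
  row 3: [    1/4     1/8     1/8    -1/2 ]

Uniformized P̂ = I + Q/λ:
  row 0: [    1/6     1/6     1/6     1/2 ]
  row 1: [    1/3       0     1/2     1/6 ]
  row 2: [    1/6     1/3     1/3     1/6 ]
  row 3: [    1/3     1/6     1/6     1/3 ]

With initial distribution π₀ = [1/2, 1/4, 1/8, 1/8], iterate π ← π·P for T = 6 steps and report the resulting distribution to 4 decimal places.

t=0: π = [0.5000, 0.2500, 0.1250, 0.1250]
t=1: π = [0.2292, 0.1458, 0.2708, 0.3542]
t=2: π = [0.2500, 0.1875, 0.2604, 0.3021]
t=3: π = [0.2483, 0.1788, 0.2726, 0.3003]
t=4: π = [0.2465, 0.1823, 0.2717, 0.2995]
t=5: π = [0.2470, 0.1816, 0.2727, 0.2988]
t=6: π = [0.2467, 0.1819, 0.2726, 0.2988]

π = [0.2467, 0.1819, 0.2726, 0.2988]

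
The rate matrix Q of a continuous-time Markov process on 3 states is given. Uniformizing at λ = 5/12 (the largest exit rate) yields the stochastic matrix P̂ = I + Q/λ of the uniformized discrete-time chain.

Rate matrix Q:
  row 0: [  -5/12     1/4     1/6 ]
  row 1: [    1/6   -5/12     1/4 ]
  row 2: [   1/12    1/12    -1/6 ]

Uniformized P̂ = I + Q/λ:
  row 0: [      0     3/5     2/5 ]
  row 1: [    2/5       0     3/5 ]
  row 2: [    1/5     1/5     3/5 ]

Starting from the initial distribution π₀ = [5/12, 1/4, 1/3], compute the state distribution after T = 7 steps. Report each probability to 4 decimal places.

t=0: π = [0.4167, 0.2500, 0.3333]
t=1: π = [0.1667, 0.3167, 0.5167]
t=2: π = [0.2300, 0.2033, 0.5667]
t=3: π = [0.1947, 0.2513, 0.5540]
t=4: π = [0.2113, 0.2276, 0.5611]
t=5: π = [0.2033, 0.2390, 0.5577]
t=6: π = [0.2072, 0.2335, 0.5593]
t=7: π = [0.2053, 0.2362, 0.5586]

π = [0.2053, 0.2362, 0.5586]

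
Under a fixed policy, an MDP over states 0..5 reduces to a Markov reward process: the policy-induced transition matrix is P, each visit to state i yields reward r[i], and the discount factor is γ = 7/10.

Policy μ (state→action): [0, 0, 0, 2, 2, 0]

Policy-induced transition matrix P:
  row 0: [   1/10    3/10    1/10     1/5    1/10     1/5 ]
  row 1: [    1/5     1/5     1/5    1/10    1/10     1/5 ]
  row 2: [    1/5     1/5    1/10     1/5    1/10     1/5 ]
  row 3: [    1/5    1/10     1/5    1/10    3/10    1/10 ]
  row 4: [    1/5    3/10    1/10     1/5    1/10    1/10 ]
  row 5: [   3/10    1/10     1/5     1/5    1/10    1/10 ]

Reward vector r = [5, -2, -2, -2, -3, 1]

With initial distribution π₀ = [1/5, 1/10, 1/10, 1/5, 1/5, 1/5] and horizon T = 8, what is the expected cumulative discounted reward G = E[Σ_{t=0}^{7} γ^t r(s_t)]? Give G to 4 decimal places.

G = -0.8582

t=0: π = [0.2000, 0.1000, 0.1000, 0.2000, 0.2000, 0.2000], E[r] = -0.2000, γ^t·E[r] = -0.200000, running G = -0.200000
t=1: π = [0.2000, 0.2000, 0.1500, 0.1700, 0.1400, 0.1400], E[r] = -0.3200, γ^t·E[r] = -0.224000, running G = -0.424000
t=2: π = [0.1940, 0.2030, 0.1510, 0.1630, 0.1340, 0.1550], E[r] = -0.3110, γ^t·E[r] = -0.152390, running G = -0.576390
t=3: π = [0.1961, 0.2010, 0.1521, 0.1634, 0.1326, 0.1548], E[r] = -0.2955, γ^t·E[r] = -0.101357, running G = -0.677747
t=4: π = [0.1959, 0.2011, 0.1519, 0.1636, 0.1327, 0.1549], E[r] = -0.2968, γ^t·E[r] = -0.071269, running G = -0.749015
t=5: π = [0.1959, 0.2010, 0.1520, 0.1635, 0.1327, 0.1549], E[r] = -0.2967, γ^t·E[r] = -0.049871, running G = -0.798886
t=6: π = [0.1959, 0.2010, 0.1519, 0.1635, 0.1327, 0.1549], E[r] = -0.2968, γ^t·E[r] = -0.034914, running G = -0.833800
t=7: π = [0.1959, 0.2010, 0.1519, 0.1635, 0.1327, 0.1549], E[r] = -0.2968, γ^t·E[r] = -0.024439, running G = -0.858239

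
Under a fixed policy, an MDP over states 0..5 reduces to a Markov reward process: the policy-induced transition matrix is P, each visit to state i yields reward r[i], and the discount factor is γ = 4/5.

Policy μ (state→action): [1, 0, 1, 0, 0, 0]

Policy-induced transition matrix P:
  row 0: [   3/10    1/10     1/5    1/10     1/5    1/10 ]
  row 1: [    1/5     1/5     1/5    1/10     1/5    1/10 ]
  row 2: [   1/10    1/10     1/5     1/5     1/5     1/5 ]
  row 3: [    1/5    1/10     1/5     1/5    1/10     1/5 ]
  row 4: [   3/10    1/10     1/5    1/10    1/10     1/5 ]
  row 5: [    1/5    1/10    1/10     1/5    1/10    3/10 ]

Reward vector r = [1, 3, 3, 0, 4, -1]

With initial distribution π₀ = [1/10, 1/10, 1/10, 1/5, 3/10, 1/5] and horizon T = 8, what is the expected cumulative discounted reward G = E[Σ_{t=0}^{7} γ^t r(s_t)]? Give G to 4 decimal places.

t=0: π = [0.1000, 0.1000, 0.1000, 0.2000, 0.3000, 0.2000], E[r] = 1.7000, γ^t·E[r] = 1.700000, running G = 1.700000
t=1: π = [0.2300, 0.1100, 0.1800, 0.1500, 0.1300, 0.2000], E[r] = 1.4200, γ^t·E[r] = 1.136000, running G = 2.836000
t=2: π = [0.2180, 0.1110, 0.1800, 0.1530, 0.1520, 0.1860], E[r] = 1.5130, γ^t·E[r] = 0.968320, running G = 3.804320
t=3: π = [0.2190, 0.1111, 0.1814, 0.1519, 0.1509, 0.1857], E[r] = 1.5144, γ^t·E[r] = 0.775373, running G = 4.579693
t=4: π = [0.2189, 0.1111, 0.1814, 0.1519, 0.1512, 0.1856], E[r] = 1.5155, γ^t·E[r] = 0.620753, running G = 5.200446
t=5: π = [0.2189, 0.1111, 0.1814, 0.1519, 0.1511, 0.1856], E[r] = 1.5155, γ^t·E[r] = 0.496605, running G = 5.697051
t=6: π = [0.2189, 0.1111, 0.1814, 0.1519, 0.1511, 0.1856], E[r] = 1.5155, γ^t·E[r] = 0.397286, running G = 6.094337
t=7: π = [0.2189, 0.1111, 0.1814, 0.1519, 0.1511, 0.1856], E[r] = 1.5155, γ^t·E[r] = 0.317829, running G = 6.412165

G = 6.4122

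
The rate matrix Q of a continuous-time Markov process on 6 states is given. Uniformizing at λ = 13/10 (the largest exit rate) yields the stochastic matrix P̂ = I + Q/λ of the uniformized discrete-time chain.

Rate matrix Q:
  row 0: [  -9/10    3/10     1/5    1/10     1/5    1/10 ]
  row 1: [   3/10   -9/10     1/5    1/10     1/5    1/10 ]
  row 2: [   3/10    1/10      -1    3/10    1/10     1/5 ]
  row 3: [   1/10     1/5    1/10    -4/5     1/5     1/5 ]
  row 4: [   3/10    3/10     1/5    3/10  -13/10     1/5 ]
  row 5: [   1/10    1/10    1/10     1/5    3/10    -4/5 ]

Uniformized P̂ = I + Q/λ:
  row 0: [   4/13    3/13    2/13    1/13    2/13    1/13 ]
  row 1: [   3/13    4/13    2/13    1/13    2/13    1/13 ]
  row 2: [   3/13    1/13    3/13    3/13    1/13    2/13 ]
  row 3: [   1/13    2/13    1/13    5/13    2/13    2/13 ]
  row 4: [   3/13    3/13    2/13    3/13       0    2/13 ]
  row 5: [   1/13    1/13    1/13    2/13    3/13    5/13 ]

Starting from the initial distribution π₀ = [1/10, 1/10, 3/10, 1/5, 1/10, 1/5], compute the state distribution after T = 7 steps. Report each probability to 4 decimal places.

π = [0.1913, 0.1842, 0.1373, 0.1897, 0.1350, 0.1625]

t=0: π = [0.1000, 0.1000, 0.3000, 0.2000, 0.1000, 0.2000]
t=1: π = [0.1769, 0.1462, 0.1462, 0.2154, 0.1308, 0.1846]
t=2: π = [0.1828, 0.1746, 0.1343, 0.2000, 0.1367, 0.1716]
t=3: π = [0.1877, 0.1817, 0.1356, 0.1934, 0.1357, 0.1660]
t=4: π = [0.1899, 0.1835, 0.1366, 0.1909, 0.1353, 0.1637]
t=5: π = [0.1908, 0.1840, 0.1371, 0.1901, 0.1351, 0.1629]
t=6: π = [0.1911, 0.1841, 0.1372, 0.1898, 0.1350, 0.1626]
t=7: π = [0.1913, 0.1842, 0.1373, 0.1897, 0.1350, 0.1625]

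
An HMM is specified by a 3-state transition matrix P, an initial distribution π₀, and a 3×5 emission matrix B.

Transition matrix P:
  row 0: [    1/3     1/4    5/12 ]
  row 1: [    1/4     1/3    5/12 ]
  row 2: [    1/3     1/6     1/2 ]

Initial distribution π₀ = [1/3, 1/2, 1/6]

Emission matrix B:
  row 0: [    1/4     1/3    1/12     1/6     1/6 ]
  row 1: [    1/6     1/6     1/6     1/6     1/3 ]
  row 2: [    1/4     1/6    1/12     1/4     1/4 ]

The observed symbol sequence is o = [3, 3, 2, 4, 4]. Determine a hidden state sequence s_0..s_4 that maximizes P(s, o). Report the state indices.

t=0: δ = [5.556e-02, 8.333e-02, 4.167e-02]  (obs o_0=3)
t=1: δ = [3.472e-03, 4.630e-03, 8.681e-03]  ψ = [1, 1, 1]  (obs o_1=3)
t=2: δ = [2.411e-04, 2.572e-04, 3.617e-04]  ψ = [2, 1, 2]  (obs o_2=2)
t=3: δ = [2.009e-05, 2.858e-05, 4.521e-05]  ψ = [2, 1, 2]  (obs o_3=4)
t=4: δ = [2.512e-06, 3.175e-06, 5.651e-06]  ψ = [2, 1, 2]  (obs o_4=4)
backtrack: best end state = 2; path = [1, 2, 2, 2, 2]

path = [1, 2, 2, 2, 2]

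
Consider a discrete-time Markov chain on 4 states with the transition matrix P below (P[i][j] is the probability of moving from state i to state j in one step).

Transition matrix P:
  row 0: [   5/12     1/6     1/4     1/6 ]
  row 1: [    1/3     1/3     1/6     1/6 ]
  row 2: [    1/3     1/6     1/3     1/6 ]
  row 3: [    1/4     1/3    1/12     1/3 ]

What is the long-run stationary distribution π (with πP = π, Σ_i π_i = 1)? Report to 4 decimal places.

Balance equations π_j = Σ_i π_i·P[i][j]:
  π_0 = 5/12·π_0 + 1/3·π_1 + 1/3·π_2 + 1/4·π_3
  π_1 = 1/6·π_0 + 1/3·π_1 + 1/6·π_2 + 1/3·π_3
  π_2 = 1/4·π_0 + 1/6·π_1 + 1/3·π_2 + 1/12·π_3
  normalize: π_0 + π_1 + π_2 + π_3 = 1
Solving the linear system gives exactly π = [19/55, 6/25, 59/275, 1/5].

π = [0.3455, 0.2400, 0.2145, 0.2000]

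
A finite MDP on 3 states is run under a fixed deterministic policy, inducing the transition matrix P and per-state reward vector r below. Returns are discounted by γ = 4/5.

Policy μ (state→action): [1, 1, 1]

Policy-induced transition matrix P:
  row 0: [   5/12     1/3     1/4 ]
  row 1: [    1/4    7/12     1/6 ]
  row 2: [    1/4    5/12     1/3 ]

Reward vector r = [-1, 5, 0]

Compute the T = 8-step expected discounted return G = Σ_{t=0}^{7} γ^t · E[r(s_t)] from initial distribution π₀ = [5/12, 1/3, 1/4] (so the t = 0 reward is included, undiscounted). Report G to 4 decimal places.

G = 7.5555

t=0: π = [0.4167, 0.3333, 0.2500], E[r] = 1.2500, γ^t·E[r] = 1.250000, running G = 1.250000
t=1: π = [0.3194, 0.4375, 0.2431], E[r] = 1.8681, γ^t·E[r] = 1.494444, running G = 2.744444
t=2: π = [0.3032, 0.4630, 0.2338], E[r] = 2.0116, γ^t·E[r] = 1.287407, running G = 4.031852
t=3: π = [0.3005, 0.4686, 0.2309], E[r] = 2.0422, γ^t·E[r] = 1.045630, running G = 5.077481
t=4: π = [0.3001, 0.4697, 0.2302], E[r] = 2.0485, γ^t·E[r] = 0.839058, running G = 5.916540
t=5: π = [0.3000, 0.4699, 0.2300], E[r] = 2.0497, γ^t·E[r] = 0.671649, running G = 6.588189
t=6: π = [0.3000, 0.4700, 0.2300], E[r] = 2.0499, γ^t·E[r] = 0.537381, running G = 7.125570
t=7: π = [0.3000, 0.4700, 0.2300], E[r] = 2.0500, γ^t·E[r] = 0.429914, running G = 7.555484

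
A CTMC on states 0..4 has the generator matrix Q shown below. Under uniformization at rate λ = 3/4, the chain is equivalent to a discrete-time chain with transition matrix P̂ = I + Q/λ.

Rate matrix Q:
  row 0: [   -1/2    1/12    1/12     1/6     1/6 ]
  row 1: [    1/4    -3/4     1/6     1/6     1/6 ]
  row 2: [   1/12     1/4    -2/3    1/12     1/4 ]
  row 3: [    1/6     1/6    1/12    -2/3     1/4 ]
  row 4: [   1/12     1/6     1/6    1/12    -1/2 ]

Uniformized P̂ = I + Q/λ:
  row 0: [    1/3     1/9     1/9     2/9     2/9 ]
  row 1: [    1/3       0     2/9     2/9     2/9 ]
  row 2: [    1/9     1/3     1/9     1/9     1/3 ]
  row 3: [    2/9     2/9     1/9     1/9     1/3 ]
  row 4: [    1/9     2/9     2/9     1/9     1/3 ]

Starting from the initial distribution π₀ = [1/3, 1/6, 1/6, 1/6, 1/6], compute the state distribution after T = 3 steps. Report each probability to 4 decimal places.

t=0: π = [0.3333, 0.1667, 0.1667, 0.1667, 0.1667]
t=1: π = [0.2407, 0.1667, 0.1481, 0.1667, 0.2778]
t=2: π = [0.2202, 0.1749, 0.1605, 0.1564, 0.2881]
t=3: π = [0.2163, 0.1767, 0.1626, 0.1550, 0.2894]

π = [0.2163, 0.1767, 0.1626, 0.1550, 0.2894]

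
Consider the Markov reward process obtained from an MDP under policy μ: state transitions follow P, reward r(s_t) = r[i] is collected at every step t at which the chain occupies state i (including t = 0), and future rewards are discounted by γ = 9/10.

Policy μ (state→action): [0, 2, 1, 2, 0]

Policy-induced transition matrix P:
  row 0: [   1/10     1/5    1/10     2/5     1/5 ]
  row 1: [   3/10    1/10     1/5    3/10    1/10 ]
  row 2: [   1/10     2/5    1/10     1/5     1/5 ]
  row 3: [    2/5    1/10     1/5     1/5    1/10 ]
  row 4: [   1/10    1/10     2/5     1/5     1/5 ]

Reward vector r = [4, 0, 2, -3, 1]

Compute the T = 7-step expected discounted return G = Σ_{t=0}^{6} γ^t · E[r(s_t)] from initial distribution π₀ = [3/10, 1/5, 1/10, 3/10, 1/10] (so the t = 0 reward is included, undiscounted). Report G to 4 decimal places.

G = 3.1590

t=0: π = [0.3000, 0.2000, 0.1000, 0.3000, 0.1000], E[r] = 0.6000, γ^t·E[r] = 0.600000, running G = 0.600000
t=1: π = [0.2300, 0.1600, 0.1800, 0.2800, 0.1500], E[r] = 0.5900, γ^t·E[r] = 0.531000, running G = 1.131000
t=2: π = [0.2160, 0.1770, 0.1890, 0.2620, 0.1560], E[r] = 0.6120, γ^t·E[r] = 0.495720, running G = 1.626720
t=3: π = [0.2140, 0.1783, 0.1907, 0.2609, 0.1561], E[r] = 0.6108, γ^t·E[r] = 0.445273, running G = 2.071993
t=4: π = [0.2139, 0.1786, 0.1908, 0.2606, 0.1561], E[r] = 0.6114, γ^t·E[r] = 0.401146, running G = 2.473139
t=5: π = [0.2139, 0.1786, 0.1907, 0.2606, 0.1561], E[r] = 0.6113, γ^t·E[r] = 0.360952, running G = 2.834091
t=6: π = [0.2139, 0.1786, 0.1907, 0.2606, 0.1561], E[r] = 0.6113, γ^t·E[r] = 0.324876, running G = 3.158967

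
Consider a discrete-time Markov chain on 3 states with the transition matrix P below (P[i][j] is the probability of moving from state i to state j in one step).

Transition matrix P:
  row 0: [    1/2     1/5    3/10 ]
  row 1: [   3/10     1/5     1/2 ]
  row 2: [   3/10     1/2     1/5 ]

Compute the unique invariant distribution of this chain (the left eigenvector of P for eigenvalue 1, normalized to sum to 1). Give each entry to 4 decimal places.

Balance equations π_j = Σ_i π_i·P[i][j]:
  π_0 = 1/2·π_0 + 3/10·π_1 + 3/10·π_2
  π_1 = 1/5·π_0 + 1/5·π_1 + 1/2·π_2
  normalize: π_0 + π_1 + π_2 = 1
Solving the linear system gives exactly π = [3/8, 31/104, 17/52].

π = [0.3750, 0.2981, 0.3269]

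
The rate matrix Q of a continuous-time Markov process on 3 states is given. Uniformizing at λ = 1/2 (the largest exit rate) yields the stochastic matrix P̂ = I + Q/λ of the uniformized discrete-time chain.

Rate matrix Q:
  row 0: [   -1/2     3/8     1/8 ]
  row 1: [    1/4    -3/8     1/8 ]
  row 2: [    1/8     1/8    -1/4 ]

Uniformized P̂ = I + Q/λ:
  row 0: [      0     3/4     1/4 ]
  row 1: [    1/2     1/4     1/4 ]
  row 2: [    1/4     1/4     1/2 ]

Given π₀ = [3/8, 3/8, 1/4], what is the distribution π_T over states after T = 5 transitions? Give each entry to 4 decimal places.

π = [0.2756, 0.3911, 0.3333]

t=0: π = [0.3750, 0.3750, 0.2500]
t=1: π = [0.2500, 0.4375, 0.3125]
t=2: π = [0.2969, 0.3750, 0.3281]
t=3: π = [0.2695, 0.3984, 0.3320]
t=4: π = [0.2822, 0.3848, 0.3330]
t=5: π = [0.2756, 0.3911, 0.3333]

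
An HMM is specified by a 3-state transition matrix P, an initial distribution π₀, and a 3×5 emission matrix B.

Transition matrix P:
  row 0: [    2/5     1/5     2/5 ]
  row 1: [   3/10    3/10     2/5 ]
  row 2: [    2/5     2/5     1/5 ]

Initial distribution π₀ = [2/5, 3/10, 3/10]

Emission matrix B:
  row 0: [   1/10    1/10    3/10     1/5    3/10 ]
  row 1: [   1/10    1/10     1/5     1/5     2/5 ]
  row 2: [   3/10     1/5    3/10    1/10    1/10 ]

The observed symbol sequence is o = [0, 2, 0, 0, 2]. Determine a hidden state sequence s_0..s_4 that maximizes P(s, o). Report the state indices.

path = [2, 0, 2, 2, 0]

t=0: δ = [4.000e-02, 3.000e-02, 9.000e-02]  (obs o_0=0)
t=1: δ = [1.080e-02, 7.200e-03, 5.400e-03]  ψ = [2, 2, 2]  (obs o_1=2)
t=2: δ = [4.320e-04, 2.160e-04, 1.296e-03]  ψ = [0, 0, 0]  (obs o_2=0)
t=3: δ = [5.184e-05, 5.184e-05, 7.776e-05]  ψ = [2, 2, 2]  (obs o_3=0)
t=4: δ = [9.331e-06, 6.221e-06, 6.221e-06]  ψ = [2, 2, 0]  (obs o_4=2)
backtrack: best end state = 0; path = [2, 0, 2, 2, 0]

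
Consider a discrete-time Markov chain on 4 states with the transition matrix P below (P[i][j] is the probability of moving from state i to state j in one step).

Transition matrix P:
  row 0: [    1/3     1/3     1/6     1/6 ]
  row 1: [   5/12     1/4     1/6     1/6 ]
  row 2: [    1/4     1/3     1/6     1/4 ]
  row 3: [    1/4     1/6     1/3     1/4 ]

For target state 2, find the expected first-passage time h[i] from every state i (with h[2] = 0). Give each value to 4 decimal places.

h = [5.0769, 5.0769, 0.0000, 4.1538]

First-step conditioning: h[2] = 0; for i ≠ 2, h[i] = 1 + Σ_k P[i][k]·h[k].
  h[0] = 1 + 1/3·h[0] + 1/3·h[1] + 1/6·h[3]
  h[1] = 1 + 5/12·h[0] + 1/4·h[1] + 1/6·h[3]
  h[3] = 1 + 1/4·h[0] + 1/6·h[1] + 1/4·h[3]
Solving the 3×3 linear system over states ≠ 2 gives exactly h = [66/13, 66/13, 0, 54/13] (h[2] = 0 is the target).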